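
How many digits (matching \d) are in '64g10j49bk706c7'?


\d matches any digit 0-9.
Scanning '64g10j49bk706c7':
  pos 0: '6' -> DIGIT
  pos 1: '4' -> DIGIT
  pos 3: '1' -> DIGIT
  pos 4: '0' -> DIGIT
  pos 6: '4' -> DIGIT
  pos 7: '9' -> DIGIT
  pos 10: '7' -> DIGIT
  pos 11: '0' -> DIGIT
  pos 12: '6' -> DIGIT
  pos 14: '7' -> DIGIT
Digits found: ['6', '4', '1', '0', '4', '9', '7', '0', '6', '7']
Total: 10

10


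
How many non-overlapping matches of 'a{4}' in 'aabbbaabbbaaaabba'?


Pattern 'a{4}' matches exactly 4 consecutive a's (greedy, non-overlapping).
String: 'aabbbaabbbaaaabba'
Scanning for runs of a's:
  Run at pos 0: 'aa' (length 2) -> 0 match(es)
  Run at pos 5: 'aa' (length 2) -> 0 match(es)
  Run at pos 10: 'aaaa' (length 4) -> 1 match(es)
  Run at pos 16: 'a' (length 1) -> 0 match(es)
Matches found: ['aaaa']
Total: 1

1


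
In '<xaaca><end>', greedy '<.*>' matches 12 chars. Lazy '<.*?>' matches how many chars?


Greedy '<.*>' tries to match as MUCH as possible.
Lazy '<.*?>' tries to match as LITTLE as possible.

String: '<xaaca><end>'
Greedy '<.*>' starts at first '<' and extends to the LAST '>': '<xaaca><end>' (12 chars)
Lazy '<.*?>' starts at first '<' and stops at the FIRST '>': '<xaaca>' (7 chars)

7


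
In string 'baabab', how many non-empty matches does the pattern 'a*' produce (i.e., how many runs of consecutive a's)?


Pattern 'a*' matches zero or more a's. We want non-empty runs of consecutive a's.
String: 'baabab'
Walking through the string to find runs of a's:
  Run 1: positions 1-2 -> 'aa'
  Run 2: positions 4-4 -> 'a'
Non-empty runs found: ['aa', 'a']
Count: 2

2


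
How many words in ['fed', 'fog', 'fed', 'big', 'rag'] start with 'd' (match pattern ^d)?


Pattern ^d anchors to start of word. Check which words begin with 'd':
  'fed' -> no
  'fog' -> no
  'fed' -> no
  'big' -> no
  'rag' -> no
Matching words: []
Count: 0

0


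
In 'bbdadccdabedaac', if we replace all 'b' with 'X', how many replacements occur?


re.sub('b', 'X', text) replaces every occurrence of 'b' with 'X'.
Text: 'bbdadccdabedaac'
Scanning for 'b':
  pos 0: 'b' -> replacement #1
  pos 1: 'b' -> replacement #2
  pos 9: 'b' -> replacement #3
Total replacements: 3

3


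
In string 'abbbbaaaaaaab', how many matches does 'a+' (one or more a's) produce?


Pattern 'a+' matches one or more consecutive a's.
String: 'abbbbaaaaaaab'
Scanning for runs of a:
  Match 1: 'a' (length 1)
  Match 2: 'aaaaaaa' (length 7)
Total matches: 2

2


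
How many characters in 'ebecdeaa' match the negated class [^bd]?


Negated class [^bd] matches any char NOT in {b, d}
Scanning 'ebecdeaa':
  pos 0: 'e' -> MATCH
  pos 1: 'b' -> no (excluded)
  pos 2: 'e' -> MATCH
  pos 3: 'c' -> MATCH
  pos 4: 'd' -> no (excluded)
  pos 5: 'e' -> MATCH
  pos 6: 'a' -> MATCH
  pos 7: 'a' -> MATCH
Total matches: 6

6


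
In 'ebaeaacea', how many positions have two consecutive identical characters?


Looking for consecutive identical characters in 'ebaeaacea':
  pos 0-1: 'e' vs 'b' -> different
  pos 1-2: 'b' vs 'a' -> different
  pos 2-3: 'a' vs 'e' -> different
  pos 3-4: 'e' vs 'a' -> different
  pos 4-5: 'a' vs 'a' -> MATCH ('aa')
  pos 5-6: 'a' vs 'c' -> different
  pos 6-7: 'c' vs 'e' -> different
  pos 7-8: 'e' vs 'a' -> different
Consecutive identical pairs: ['aa']
Count: 1

1


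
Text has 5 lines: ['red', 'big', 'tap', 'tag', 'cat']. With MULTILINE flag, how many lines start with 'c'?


With MULTILINE flag, ^ matches the start of each line.
Lines: ['red', 'big', 'tap', 'tag', 'cat']
Checking which lines start with 'c':
  Line 1: 'red' -> no
  Line 2: 'big' -> no
  Line 3: 'tap' -> no
  Line 4: 'tag' -> no
  Line 5: 'cat' -> MATCH
Matching lines: ['cat']
Count: 1

1


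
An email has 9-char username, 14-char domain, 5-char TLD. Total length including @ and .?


An email address has format: username@domain.tld
Username length: 9
'@' character: 1
Domain length: 14
'.' character: 1
TLD length: 5
Total = 9 + 1 + 14 + 1 + 5 = 30

30


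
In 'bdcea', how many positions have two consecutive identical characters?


Looking for consecutive identical characters in 'bdcea':
  pos 0-1: 'b' vs 'd' -> different
  pos 1-2: 'd' vs 'c' -> different
  pos 2-3: 'c' vs 'e' -> different
  pos 3-4: 'e' vs 'a' -> different
Consecutive identical pairs: []
Count: 0

0


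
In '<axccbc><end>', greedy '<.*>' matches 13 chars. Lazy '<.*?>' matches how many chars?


Greedy '<.*>' tries to match as MUCH as possible.
Lazy '<.*?>' tries to match as LITTLE as possible.

String: '<axccbc><end>'
Greedy '<.*>' starts at first '<' and extends to the LAST '>': '<axccbc><end>' (13 chars)
Lazy '<.*?>' starts at first '<' and stops at the FIRST '>': '<axccbc>' (8 chars)

8


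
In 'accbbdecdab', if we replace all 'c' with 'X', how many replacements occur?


re.sub('c', 'X', text) replaces every occurrence of 'c' with 'X'.
Text: 'accbbdecdab'
Scanning for 'c':
  pos 1: 'c' -> replacement #1
  pos 2: 'c' -> replacement #2
  pos 7: 'c' -> replacement #3
Total replacements: 3

3


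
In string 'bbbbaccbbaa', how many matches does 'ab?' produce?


Pattern 'ab?' matches 'a' optionally followed by 'b'.
String: 'bbbbaccbbaa'
Scanning left to right for 'a' then checking next char:
  Match 1: 'a' (a not followed by b)
  Match 2: 'a' (a not followed by b)
  Match 3: 'a' (a not followed by b)
Total matches: 3

3


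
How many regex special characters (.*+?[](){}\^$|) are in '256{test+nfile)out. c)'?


Regex special characters are: . * + ? [ ] ( ) { } \ ^ $ |
Scanning '256{test+nfile)out. c)':
  pos 3: '{' -> SPECIAL
  pos 8: '+' -> SPECIAL
  pos 14: ')' -> SPECIAL
  pos 18: '.' -> SPECIAL
  pos 21: ')' -> SPECIAL
Special chars found: ['{', '+', ')', '.', ')']
Total: 5

5


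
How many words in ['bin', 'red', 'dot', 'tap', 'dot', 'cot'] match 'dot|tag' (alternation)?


Alternation 'dot|tag' matches either 'dot' or 'tag'.
Checking each word:
  'bin' -> no
  'red' -> no
  'dot' -> MATCH
  'tap' -> no
  'dot' -> MATCH
  'cot' -> no
Matches: ['dot', 'dot']
Count: 2

2


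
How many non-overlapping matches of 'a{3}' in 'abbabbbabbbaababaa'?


Pattern 'a{3}' matches exactly 3 consecutive a's (greedy, non-overlapping).
String: 'abbabbbabbbaababaa'
Scanning for runs of a's:
  Run at pos 0: 'a' (length 1) -> 0 match(es)
  Run at pos 3: 'a' (length 1) -> 0 match(es)
  Run at pos 7: 'a' (length 1) -> 0 match(es)
  Run at pos 11: 'aa' (length 2) -> 0 match(es)
  Run at pos 14: 'a' (length 1) -> 0 match(es)
  Run at pos 16: 'aa' (length 2) -> 0 match(es)
Matches found: []
Total: 0

0


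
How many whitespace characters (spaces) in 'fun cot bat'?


\s matches whitespace characters (spaces, tabs, etc.).
Text: 'fun cot bat'
This text has 3 words separated by spaces.
Number of spaces = number of words - 1 = 3 - 1 = 2

2


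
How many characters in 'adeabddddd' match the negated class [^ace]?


Negated class [^ace] matches any char NOT in {a, c, e}
Scanning 'adeabddddd':
  pos 0: 'a' -> no (excluded)
  pos 1: 'd' -> MATCH
  pos 2: 'e' -> no (excluded)
  pos 3: 'a' -> no (excluded)
  pos 4: 'b' -> MATCH
  pos 5: 'd' -> MATCH
  pos 6: 'd' -> MATCH
  pos 7: 'd' -> MATCH
  pos 8: 'd' -> MATCH
  pos 9: 'd' -> MATCH
Total matches: 7

7


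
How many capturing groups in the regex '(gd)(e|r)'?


To count capturing groups, count each '(' that starts a group.
Pattern: '(gd)(e|r)'
Walking through the pattern:
  Position 0: '(' -> group #1
  Position 4: '(' -> group #2
Total capturing groups: 2

2


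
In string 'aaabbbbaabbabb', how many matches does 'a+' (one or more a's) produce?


Pattern 'a+' matches one or more consecutive a's.
String: 'aaabbbbaabbabb'
Scanning for runs of a:
  Match 1: 'aaa' (length 3)
  Match 2: 'aa' (length 2)
  Match 3: 'a' (length 1)
Total matches: 3

3


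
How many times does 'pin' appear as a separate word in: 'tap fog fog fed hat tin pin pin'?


Scanning each word for exact match 'pin':
  Word 1: 'tap' -> no
  Word 2: 'fog' -> no
  Word 3: 'fog' -> no
  Word 4: 'fed' -> no
  Word 5: 'hat' -> no
  Word 6: 'tin' -> no
  Word 7: 'pin' -> MATCH
  Word 8: 'pin' -> MATCH
Total matches: 2

2


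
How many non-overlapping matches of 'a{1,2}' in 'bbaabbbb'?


Pattern 'a{1,2}' matches between 1 and 2 consecutive a's (greedy).
String: 'bbaabbbb'
Finding runs of a's and applying greedy matching:
  Run at pos 2: 'aa' (length 2)
Matches: ['aa']
Count: 1

1


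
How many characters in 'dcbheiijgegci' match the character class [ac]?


Character class [ac] matches any of: {a, c}
Scanning string 'dcbheiijgegci' character by character:
  pos 0: 'd' -> no
  pos 1: 'c' -> MATCH
  pos 2: 'b' -> no
  pos 3: 'h' -> no
  pos 4: 'e' -> no
  pos 5: 'i' -> no
  pos 6: 'i' -> no
  pos 7: 'j' -> no
  pos 8: 'g' -> no
  pos 9: 'e' -> no
  pos 10: 'g' -> no
  pos 11: 'c' -> MATCH
  pos 12: 'i' -> no
Total matches: 2

2


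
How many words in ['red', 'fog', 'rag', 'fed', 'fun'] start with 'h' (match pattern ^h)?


Pattern ^h anchors to start of word. Check which words begin with 'h':
  'red' -> no
  'fog' -> no
  'rag' -> no
  'fed' -> no
  'fun' -> no
Matching words: []
Count: 0

0


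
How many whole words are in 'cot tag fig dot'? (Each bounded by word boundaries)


Word boundaries (\b) mark the start/end of each word.
Text: 'cot tag fig dot'
Splitting by whitespace:
  Word 1: 'cot'
  Word 2: 'tag'
  Word 3: 'fig'
  Word 4: 'dot'
Total whole words: 4

4


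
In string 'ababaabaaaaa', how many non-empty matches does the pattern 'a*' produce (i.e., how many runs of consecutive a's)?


Pattern 'a*' matches zero or more a's. We want non-empty runs of consecutive a's.
String: 'ababaabaaaaa'
Walking through the string to find runs of a's:
  Run 1: positions 0-0 -> 'a'
  Run 2: positions 2-2 -> 'a'
  Run 3: positions 4-5 -> 'aa'
  Run 4: positions 7-11 -> 'aaaaa'
Non-empty runs found: ['a', 'a', 'aa', 'aaaaa']
Count: 4

4


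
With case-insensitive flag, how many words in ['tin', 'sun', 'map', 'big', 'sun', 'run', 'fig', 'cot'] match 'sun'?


Case-insensitive matching: compare each word's lowercase form to 'sun'.
  'tin' -> lower='tin' -> no
  'sun' -> lower='sun' -> MATCH
  'map' -> lower='map' -> no
  'big' -> lower='big' -> no
  'sun' -> lower='sun' -> MATCH
  'run' -> lower='run' -> no
  'fig' -> lower='fig' -> no
  'cot' -> lower='cot' -> no
Matches: ['sun', 'sun']
Count: 2

2


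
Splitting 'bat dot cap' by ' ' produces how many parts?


Splitting by ' ' breaks the string at each occurrence of the separator.
Text: 'bat dot cap'
Parts after split:
  Part 1: 'bat'
  Part 2: 'dot'
  Part 3: 'cap'
Total parts: 3

3


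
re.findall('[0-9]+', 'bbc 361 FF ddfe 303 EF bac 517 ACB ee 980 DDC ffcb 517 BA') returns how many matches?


Pattern '[0-9]+' finds one or more digits.
Text: 'bbc 361 FF ddfe 303 EF bac 517 ACB ee 980 DDC ffcb 517 BA'
Scanning for matches:
  Match 1: '361'
  Match 2: '303'
  Match 3: '517'
  Match 4: '980'
  Match 5: '517'
Total matches: 5

5


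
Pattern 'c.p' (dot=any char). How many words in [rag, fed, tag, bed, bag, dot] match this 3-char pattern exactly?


Pattern 'c.p' means: starts with 'c', any single char, ends with 'p'.
Checking each word (must be exactly 3 chars):
  'rag' (len=3): no
  'fed' (len=3): no
  'tag' (len=3): no
  'bed' (len=3): no
  'bag' (len=3): no
  'dot' (len=3): no
Matching words: []
Total: 0

0


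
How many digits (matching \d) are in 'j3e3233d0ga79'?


\d matches any digit 0-9.
Scanning 'j3e3233d0ga79':
  pos 1: '3' -> DIGIT
  pos 3: '3' -> DIGIT
  pos 4: '2' -> DIGIT
  pos 5: '3' -> DIGIT
  pos 6: '3' -> DIGIT
  pos 8: '0' -> DIGIT
  pos 11: '7' -> DIGIT
  pos 12: '9' -> DIGIT
Digits found: ['3', '3', '2', '3', '3', '0', '7', '9']
Total: 8

8


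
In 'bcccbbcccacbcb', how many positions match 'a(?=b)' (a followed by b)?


Lookahead 'a(?=b)' matches 'a' only when followed by 'b'.
String: 'bcccbbcccacbcb'
Checking each position where char is 'a':
  pos 9: 'a' -> no (next='c')
Matching positions: []
Count: 0

0


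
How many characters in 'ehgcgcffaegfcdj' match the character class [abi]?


Character class [abi] matches any of: {a, b, i}
Scanning string 'ehgcgcffaegfcdj' character by character:
  pos 0: 'e' -> no
  pos 1: 'h' -> no
  pos 2: 'g' -> no
  pos 3: 'c' -> no
  pos 4: 'g' -> no
  pos 5: 'c' -> no
  pos 6: 'f' -> no
  pos 7: 'f' -> no
  pos 8: 'a' -> MATCH
  pos 9: 'e' -> no
  pos 10: 'g' -> no
  pos 11: 'f' -> no
  pos 12: 'c' -> no
  pos 13: 'd' -> no
  pos 14: 'j' -> no
Total matches: 1

1


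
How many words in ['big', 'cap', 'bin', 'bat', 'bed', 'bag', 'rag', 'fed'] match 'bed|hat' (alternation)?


Alternation 'bed|hat' matches either 'bed' or 'hat'.
Checking each word:
  'big' -> no
  'cap' -> no
  'bin' -> no
  'bat' -> no
  'bed' -> MATCH
  'bag' -> no
  'rag' -> no
  'fed' -> no
Matches: ['bed']
Count: 1

1


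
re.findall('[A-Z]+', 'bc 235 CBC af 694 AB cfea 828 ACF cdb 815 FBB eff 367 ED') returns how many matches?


Pattern '[A-Z]+' finds one or more uppercase letters.
Text: 'bc 235 CBC af 694 AB cfea 828 ACF cdb 815 FBB eff 367 ED'
Scanning for matches:
  Match 1: 'CBC'
  Match 2: 'AB'
  Match 3: 'ACF'
  Match 4: 'FBB'
  Match 5: 'ED'
Total matches: 5

5


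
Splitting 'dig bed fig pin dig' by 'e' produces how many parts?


Splitting by 'e' breaks the string at each occurrence of the separator.
Text: 'dig bed fig pin dig'
Parts after split:
  Part 1: 'dig b'
  Part 2: 'd fig pin dig'
Total parts: 2

2


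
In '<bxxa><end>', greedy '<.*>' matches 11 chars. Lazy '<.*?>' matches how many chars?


Greedy '<.*>' tries to match as MUCH as possible.
Lazy '<.*?>' tries to match as LITTLE as possible.

String: '<bxxa><end>'
Greedy '<.*>' starts at first '<' and extends to the LAST '>': '<bxxa><end>' (11 chars)
Lazy '<.*?>' starts at first '<' and stops at the FIRST '>': '<bxxa>' (6 chars)

6


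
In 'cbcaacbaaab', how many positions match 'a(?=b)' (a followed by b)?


Lookahead 'a(?=b)' matches 'a' only when followed by 'b'.
String: 'cbcaacbaaab'
Checking each position where char is 'a':
  pos 3: 'a' -> no (next='a')
  pos 4: 'a' -> no (next='c')
  pos 7: 'a' -> no (next='a')
  pos 8: 'a' -> no (next='a')
  pos 9: 'a' -> MATCH (next='b')
Matching positions: [9]
Count: 1

1


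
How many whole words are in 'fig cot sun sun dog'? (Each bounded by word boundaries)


Word boundaries (\b) mark the start/end of each word.
Text: 'fig cot sun sun dog'
Splitting by whitespace:
  Word 1: 'fig'
  Word 2: 'cot'
  Word 3: 'sun'
  Word 4: 'sun'
  Word 5: 'dog'
Total whole words: 5

5


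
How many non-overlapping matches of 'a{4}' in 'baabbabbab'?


Pattern 'a{4}' matches exactly 4 consecutive a's (greedy, non-overlapping).
String: 'baabbabbab'
Scanning for runs of a's:
  Run at pos 1: 'aa' (length 2) -> 0 match(es)
  Run at pos 5: 'a' (length 1) -> 0 match(es)
  Run at pos 8: 'a' (length 1) -> 0 match(es)
Matches found: []
Total: 0

0


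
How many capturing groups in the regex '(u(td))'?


To count capturing groups, count each '(' that starts a group.
Pattern: '(u(td))'
Walking through the pattern:
  Position 0: '(' -> group #1
  Position 2: '(' -> group #2
Total capturing groups: 2

2


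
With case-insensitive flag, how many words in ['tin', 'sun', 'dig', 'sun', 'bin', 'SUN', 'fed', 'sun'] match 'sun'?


Case-insensitive matching: compare each word's lowercase form to 'sun'.
  'tin' -> lower='tin' -> no
  'sun' -> lower='sun' -> MATCH
  'dig' -> lower='dig' -> no
  'sun' -> lower='sun' -> MATCH
  'bin' -> lower='bin' -> no
  'SUN' -> lower='sun' -> MATCH
  'fed' -> lower='fed' -> no
  'sun' -> lower='sun' -> MATCH
Matches: ['sun', 'sun', 'SUN', 'sun']
Count: 4

4


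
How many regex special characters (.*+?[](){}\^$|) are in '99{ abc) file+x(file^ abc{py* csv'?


Regex special characters are: . * + ? [ ] ( ) { } \ ^ $ |
Scanning '99{ abc) file+x(file^ abc{py* csv':
  pos 2: '{' -> SPECIAL
  pos 7: ')' -> SPECIAL
  pos 13: '+' -> SPECIAL
  pos 15: '(' -> SPECIAL
  pos 20: '^' -> SPECIAL
  pos 25: '{' -> SPECIAL
  pos 28: '*' -> SPECIAL
Special chars found: ['{', ')', '+', '(', '^', '{', '*']
Total: 7

7


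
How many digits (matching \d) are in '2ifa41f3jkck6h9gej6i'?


\d matches any digit 0-9.
Scanning '2ifa41f3jkck6h9gej6i':
  pos 0: '2' -> DIGIT
  pos 4: '4' -> DIGIT
  pos 5: '1' -> DIGIT
  pos 7: '3' -> DIGIT
  pos 12: '6' -> DIGIT
  pos 14: '9' -> DIGIT
  pos 18: '6' -> DIGIT
Digits found: ['2', '4', '1', '3', '6', '9', '6']
Total: 7

7


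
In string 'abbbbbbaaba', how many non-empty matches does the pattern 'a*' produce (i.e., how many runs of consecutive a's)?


Pattern 'a*' matches zero or more a's. We want non-empty runs of consecutive a's.
String: 'abbbbbbaaba'
Walking through the string to find runs of a's:
  Run 1: positions 0-0 -> 'a'
  Run 2: positions 7-8 -> 'aa'
  Run 3: positions 10-10 -> 'a'
Non-empty runs found: ['a', 'aa', 'a']
Count: 3

3


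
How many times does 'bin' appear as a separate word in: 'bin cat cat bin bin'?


Scanning each word for exact match 'bin':
  Word 1: 'bin' -> MATCH
  Word 2: 'cat' -> no
  Word 3: 'cat' -> no
  Word 4: 'bin' -> MATCH
  Word 5: 'bin' -> MATCH
Total matches: 3

3


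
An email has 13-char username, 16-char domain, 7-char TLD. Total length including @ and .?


An email address has format: username@domain.tld
Username length: 13
'@' character: 1
Domain length: 16
'.' character: 1
TLD length: 7
Total = 13 + 1 + 16 + 1 + 7 = 38

38


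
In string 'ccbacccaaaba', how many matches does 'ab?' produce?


Pattern 'ab?' matches 'a' optionally followed by 'b'.
String: 'ccbacccaaaba'
Scanning left to right for 'a' then checking next char:
  Match 1: 'a' (a not followed by b)
  Match 2: 'a' (a not followed by b)
  Match 3: 'a' (a not followed by b)
  Match 4: 'ab' (a followed by b)
  Match 5: 'a' (a not followed by b)
Total matches: 5

5


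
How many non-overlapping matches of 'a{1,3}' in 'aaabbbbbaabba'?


Pattern 'a{1,3}' matches between 1 and 3 consecutive a's (greedy).
String: 'aaabbbbbaabba'
Finding runs of a's and applying greedy matching:
  Run at pos 0: 'aaa' (length 3)
  Run at pos 8: 'aa' (length 2)
  Run at pos 12: 'a' (length 1)
Matches: ['aaa', 'aa', 'a']
Count: 3

3


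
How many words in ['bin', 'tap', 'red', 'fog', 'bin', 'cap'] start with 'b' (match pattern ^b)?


Pattern ^b anchors to start of word. Check which words begin with 'b':
  'bin' -> MATCH (starts with 'b')
  'tap' -> no
  'red' -> no
  'fog' -> no
  'bin' -> MATCH (starts with 'b')
  'cap' -> no
Matching words: ['bin', 'bin']
Count: 2

2


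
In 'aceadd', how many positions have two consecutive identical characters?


Looking for consecutive identical characters in 'aceadd':
  pos 0-1: 'a' vs 'c' -> different
  pos 1-2: 'c' vs 'e' -> different
  pos 2-3: 'e' vs 'a' -> different
  pos 3-4: 'a' vs 'd' -> different
  pos 4-5: 'd' vs 'd' -> MATCH ('dd')
Consecutive identical pairs: ['dd']
Count: 1

1


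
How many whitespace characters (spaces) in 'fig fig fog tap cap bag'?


\s matches whitespace characters (spaces, tabs, etc.).
Text: 'fig fig fog tap cap bag'
This text has 6 words separated by spaces.
Number of spaces = number of words - 1 = 6 - 1 = 5

5


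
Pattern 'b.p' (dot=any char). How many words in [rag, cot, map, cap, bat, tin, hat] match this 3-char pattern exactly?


Pattern 'b.p' means: starts with 'b', any single char, ends with 'p'.
Checking each word (must be exactly 3 chars):
  'rag' (len=3): no
  'cot' (len=3): no
  'map' (len=3): no
  'cap' (len=3): no
  'bat' (len=3): no
  'tin' (len=3): no
  'hat' (len=3): no
Matching words: []
Total: 0

0


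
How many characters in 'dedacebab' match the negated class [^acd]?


Negated class [^acd] matches any char NOT in {a, c, d}
Scanning 'dedacebab':
  pos 0: 'd' -> no (excluded)
  pos 1: 'e' -> MATCH
  pos 2: 'd' -> no (excluded)
  pos 3: 'a' -> no (excluded)
  pos 4: 'c' -> no (excluded)
  pos 5: 'e' -> MATCH
  pos 6: 'b' -> MATCH
  pos 7: 'a' -> no (excluded)
  pos 8: 'b' -> MATCH
Total matches: 4

4


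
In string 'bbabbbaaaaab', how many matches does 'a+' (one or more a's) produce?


Pattern 'a+' matches one or more consecutive a's.
String: 'bbabbbaaaaab'
Scanning for runs of a:
  Match 1: 'a' (length 1)
  Match 2: 'aaaaa' (length 5)
Total matches: 2

2


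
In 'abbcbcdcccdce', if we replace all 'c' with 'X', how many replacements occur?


re.sub('c', 'X', text) replaces every occurrence of 'c' with 'X'.
Text: 'abbcbcdcccdce'
Scanning for 'c':
  pos 3: 'c' -> replacement #1
  pos 5: 'c' -> replacement #2
  pos 7: 'c' -> replacement #3
  pos 8: 'c' -> replacement #4
  pos 9: 'c' -> replacement #5
  pos 11: 'c' -> replacement #6
Total replacements: 6

6


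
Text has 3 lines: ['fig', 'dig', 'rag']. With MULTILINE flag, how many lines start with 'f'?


With MULTILINE flag, ^ matches the start of each line.
Lines: ['fig', 'dig', 'rag']
Checking which lines start with 'f':
  Line 1: 'fig' -> MATCH
  Line 2: 'dig' -> no
  Line 3: 'rag' -> no
Matching lines: ['fig']
Count: 1

1


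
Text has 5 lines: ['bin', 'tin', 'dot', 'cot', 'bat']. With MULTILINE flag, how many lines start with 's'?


With MULTILINE flag, ^ matches the start of each line.
Lines: ['bin', 'tin', 'dot', 'cot', 'bat']
Checking which lines start with 's':
  Line 1: 'bin' -> no
  Line 2: 'tin' -> no
  Line 3: 'dot' -> no
  Line 4: 'cot' -> no
  Line 5: 'bat' -> no
Matching lines: []
Count: 0

0


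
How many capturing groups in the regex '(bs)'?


To count capturing groups, count each '(' that starts a group.
Pattern: '(bs)'
Walking through the pattern:
  Position 0: '(' -> group #1
Total capturing groups: 1

1


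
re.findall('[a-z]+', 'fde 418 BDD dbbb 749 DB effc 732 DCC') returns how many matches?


Pattern '[a-z]+' finds one or more lowercase letters.
Text: 'fde 418 BDD dbbb 749 DB effc 732 DCC'
Scanning for matches:
  Match 1: 'fde'
  Match 2: 'dbbb'
  Match 3: 'effc'
Total matches: 3

3


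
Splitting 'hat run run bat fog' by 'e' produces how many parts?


Splitting by 'e' breaks the string at each occurrence of the separator.
Text: 'hat run run bat fog'
Parts after split:
  Part 1: 'hat run run bat fog'
Total parts: 1

1


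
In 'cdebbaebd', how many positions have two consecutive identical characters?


Looking for consecutive identical characters in 'cdebbaebd':
  pos 0-1: 'c' vs 'd' -> different
  pos 1-2: 'd' vs 'e' -> different
  pos 2-3: 'e' vs 'b' -> different
  pos 3-4: 'b' vs 'b' -> MATCH ('bb')
  pos 4-5: 'b' vs 'a' -> different
  pos 5-6: 'a' vs 'e' -> different
  pos 6-7: 'e' vs 'b' -> different
  pos 7-8: 'b' vs 'd' -> different
Consecutive identical pairs: ['bb']
Count: 1

1


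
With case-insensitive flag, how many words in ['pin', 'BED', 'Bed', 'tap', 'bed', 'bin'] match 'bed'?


Case-insensitive matching: compare each word's lowercase form to 'bed'.
  'pin' -> lower='pin' -> no
  'BED' -> lower='bed' -> MATCH
  'Bed' -> lower='bed' -> MATCH
  'tap' -> lower='tap' -> no
  'bed' -> lower='bed' -> MATCH
  'bin' -> lower='bin' -> no
Matches: ['BED', 'Bed', 'bed']
Count: 3

3


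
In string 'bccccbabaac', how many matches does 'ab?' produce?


Pattern 'ab?' matches 'a' optionally followed by 'b'.
String: 'bccccbabaac'
Scanning left to right for 'a' then checking next char:
  Match 1: 'ab' (a followed by b)
  Match 2: 'a' (a not followed by b)
  Match 3: 'a' (a not followed by b)
Total matches: 3

3


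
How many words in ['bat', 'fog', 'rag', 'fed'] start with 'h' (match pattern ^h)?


Pattern ^h anchors to start of word. Check which words begin with 'h':
  'bat' -> no
  'fog' -> no
  'rag' -> no
  'fed' -> no
Matching words: []
Count: 0

0


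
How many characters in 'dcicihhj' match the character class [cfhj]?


Character class [cfhj] matches any of: {c, f, h, j}
Scanning string 'dcicihhj' character by character:
  pos 0: 'd' -> no
  pos 1: 'c' -> MATCH
  pos 2: 'i' -> no
  pos 3: 'c' -> MATCH
  pos 4: 'i' -> no
  pos 5: 'h' -> MATCH
  pos 6: 'h' -> MATCH
  pos 7: 'j' -> MATCH
Total matches: 5

5


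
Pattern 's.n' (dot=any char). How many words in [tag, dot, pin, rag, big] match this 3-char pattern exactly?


Pattern 's.n' means: starts with 's', any single char, ends with 'n'.
Checking each word (must be exactly 3 chars):
  'tag' (len=3): no
  'dot' (len=3): no
  'pin' (len=3): no
  'rag' (len=3): no
  'big' (len=3): no
Matching words: []
Total: 0

0


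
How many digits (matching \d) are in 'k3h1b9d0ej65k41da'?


\d matches any digit 0-9.
Scanning 'k3h1b9d0ej65k41da':
  pos 1: '3' -> DIGIT
  pos 3: '1' -> DIGIT
  pos 5: '9' -> DIGIT
  pos 7: '0' -> DIGIT
  pos 10: '6' -> DIGIT
  pos 11: '5' -> DIGIT
  pos 13: '4' -> DIGIT
  pos 14: '1' -> DIGIT
Digits found: ['3', '1', '9', '0', '6', '5', '4', '1']
Total: 8

8


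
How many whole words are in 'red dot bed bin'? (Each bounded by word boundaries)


Word boundaries (\b) mark the start/end of each word.
Text: 'red dot bed bin'
Splitting by whitespace:
  Word 1: 'red'
  Word 2: 'dot'
  Word 3: 'bed'
  Word 4: 'bin'
Total whole words: 4

4


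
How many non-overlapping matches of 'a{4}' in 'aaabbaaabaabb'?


Pattern 'a{4}' matches exactly 4 consecutive a's (greedy, non-overlapping).
String: 'aaabbaaabaabb'
Scanning for runs of a's:
  Run at pos 0: 'aaa' (length 3) -> 0 match(es)
  Run at pos 5: 'aaa' (length 3) -> 0 match(es)
  Run at pos 9: 'aa' (length 2) -> 0 match(es)
Matches found: []
Total: 0

0


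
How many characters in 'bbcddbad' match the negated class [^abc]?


Negated class [^abc] matches any char NOT in {a, b, c}
Scanning 'bbcddbad':
  pos 0: 'b' -> no (excluded)
  pos 1: 'b' -> no (excluded)
  pos 2: 'c' -> no (excluded)
  pos 3: 'd' -> MATCH
  pos 4: 'd' -> MATCH
  pos 5: 'b' -> no (excluded)
  pos 6: 'a' -> no (excluded)
  pos 7: 'd' -> MATCH
Total matches: 3

3


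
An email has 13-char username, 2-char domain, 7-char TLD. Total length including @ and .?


An email address has format: username@domain.tld
Username length: 13
'@' character: 1
Domain length: 2
'.' character: 1
TLD length: 7
Total = 13 + 1 + 2 + 1 + 7 = 24

24


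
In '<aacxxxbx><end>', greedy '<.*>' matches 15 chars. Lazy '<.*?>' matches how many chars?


Greedy '<.*>' tries to match as MUCH as possible.
Lazy '<.*?>' tries to match as LITTLE as possible.

String: '<aacxxxbx><end>'
Greedy '<.*>' starts at first '<' and extends to the LAST '>': '<aacxxxbx><end>' (15 chars)
Lazy '<.*?>' starts at first '<' and stops at the FIRST '>': '<aacxxxbx>' (10 chars)

10


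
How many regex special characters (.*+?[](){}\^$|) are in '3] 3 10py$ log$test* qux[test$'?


Regex special characters are: . * + ? [ ] ( ) { } \ ^ $ |
Scanning '3] 3 10py$ log$test* qux[test$':
  pos 1: ']' -> SPECIAL
  pos 9: '$' -> SPECIAL
  pos 14: '$' -> SPECIAL
  pos 19: '*' -> SPECIAL
  pos 24: '[' -> SPECIAL
  pos 29: '$' -> SPECIAL
Special chars found: [']', '$', '$', '*', '[', '$']
Total: 6

6


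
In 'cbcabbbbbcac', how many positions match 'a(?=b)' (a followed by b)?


Lookahead 'a(?=b)' matches 'a' only when followed by 'b'.
String: 'cbcabbbbbcac'
Checking each position where char is 'a':
  pos 3: 'a' -> MATCH (next='b')
  pos 10: 'a' -> no (next='c')
Matching positions: [3]
Count: 1

1


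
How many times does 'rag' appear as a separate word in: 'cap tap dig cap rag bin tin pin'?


Scanning each word for exact match 'rag':
  Word 1: 'cap' -> no
  Word 2: 'tap' -> no
  Word 3: 'dig' -> no
  Word 4: 'cap' -> no
  Word 5: 'rag' -> MATCH
  Word 6: 'bin' -> no
  Word 7: 'tin' -> no
  Word 8: 'pin' -> no
Total matches: 1

1


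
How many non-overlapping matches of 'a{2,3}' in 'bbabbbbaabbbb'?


Pattern 'a{2,3}' matches between 2 and 3 consecutive a's (greedy).
String: 'bbabbbbaabbbb'
Finding runs of a's and applying greedy matching:
  Run at pos 2: 'a' (length 1)
  Run at pos 7: 'aa' (length 2)
Matches: ['aa']
Count: 1

1


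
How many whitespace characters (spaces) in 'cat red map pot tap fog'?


\s matches whitespace characters (spaces, tabs, etc.).
Text: 'cat red map pot tap fog'
This text has 6 words separated by spaces.
Number of spaces = number of words - 1 = 6 - 1 = 5

5


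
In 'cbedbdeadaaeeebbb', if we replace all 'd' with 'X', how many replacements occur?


re.sub('d', 'X', text) replaces every occurrence of 'd' with 'X'.
Text: 'cbedbdeadaaeeebbb'
Scanning for 'd':
  pos 3: 'd' -> replacement #1
  pos 5: 'd' -> replacement #2
  pos 8: 'd' -> replacement #3
Total replacements: 3

3


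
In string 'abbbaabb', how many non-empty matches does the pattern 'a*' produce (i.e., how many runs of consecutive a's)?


Pattern 'a*' matches zero or more a's. We want non-empty runs of consecutive a's.
String: 'abbbaabb'
Walking through the string to find runs of a's:
  Run 1: positions 0-0 -> 'a'
  Run 2: positions 4-5 -> 'aa'
Non-empty runs found: ['a', 'aa']
Count: 2

2


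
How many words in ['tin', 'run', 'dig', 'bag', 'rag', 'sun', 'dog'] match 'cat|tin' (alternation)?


Alternation 'cat|tin' matches either 'cat' or 'tin'.
Checking each word:
  'tin' -> MATCH
  'run' -> no
  'dig' -> no
  'bag' -> no
  'rag' -> no
  'sun' -> no
  'dog' -> no
Matches: ['tin']
Count: 1

1


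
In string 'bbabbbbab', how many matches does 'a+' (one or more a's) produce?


Pattern 'a+' matches one or more consecutive a's.
String: 'bbabbbbab'
Scanning for runs of a:
  Match 1: 'a' (length 1)
  Match 2: 'a' (length 1)
Total matches: 2

2


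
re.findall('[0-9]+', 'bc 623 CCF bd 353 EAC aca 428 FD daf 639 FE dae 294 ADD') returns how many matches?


Pattern '[0-9]+' finds one or more digits.
Text: 'bc 623 CCF bd 353 EAC aca 428 FD daf 639 FE dae 294 ADD'
Scanning for matches:
  Match 1: '623'
  Match 2: '353'
  Match 3: '428'
  Match 4: '639'
  Match 5: '294'
Total matches: 5

5


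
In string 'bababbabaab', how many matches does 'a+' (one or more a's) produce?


Pattern 'a+' matches one or more consecutive a's.
String: 'bababbabaab'
Scanning for runs of a:
  Match 1: 'a' (length 1)
  Match 2: 'a' (length 1)
  Match 3: 'a' (length 1)
  Match 4: 'aa' (length 2)
Total matches: 4

4


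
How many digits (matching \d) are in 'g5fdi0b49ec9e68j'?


\d matches any digit 0-9.
Scanning 'g5fdi0b49ec9e68j':
  pos 1: '5' -> DIGIT
  pos 5: '0' -> DIGIT
  pos 7: '4' -> DIGIT
  pos 8: '9' -> DIGIT
  pos 11: '9' -> DIGIT
  pos 13: '6' -> DIGIT
  pos 14: '8' -> DIGIT
Digits found: ['5', '0', '4', '9', '9', '6', '8']
Total: 7

7


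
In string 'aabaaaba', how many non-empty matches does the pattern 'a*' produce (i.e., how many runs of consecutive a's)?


Pattern 'a*' matches zero or more a's. We want non-empty runs of consecutive a's.
String: 'aabaaaba'
Walking through the string to find runs of a's:
  Run 1: positions 0-1 -> 'aa'
  Run 2: positions 3-5 -> 'aaa'
  Run 3: positions 7-7 -> 'a'
Non-empty runs found: ['aa', 'aaa', 'a']
Count: 3

3


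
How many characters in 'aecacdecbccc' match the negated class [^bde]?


Negated class [^bde] matches any char NOT in {b, d, e}
Scanning 'aecacdecbccc':
  pos 0: 'a' -> MATCH
  pos 1: 'e' -> no (excluded)
  pos 2: 'c' -> MATCH
  pos 3: 'a' -> MATCH
  pos 4: 'c' -> MATCH
  pos 5: 'd' -> no (excluded)
  pos 6: 'e' -> no (excluded)
  pos 7: 'c' -> MATCH
  pos 8: 'b' -> no (excluded)
  pos 9: 'c' -> MATCH
  pos 10: 'c' -> MATCH
  pos 11: 'c' -> MATCH
Total matches: 8

8


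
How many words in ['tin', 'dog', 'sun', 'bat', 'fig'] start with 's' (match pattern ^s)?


Pattern ^s anchors to start of word. Check which words begin with 's':
  'tin' -> no
  'dog' -> no
  'sun' -> MATCH (starts with 's')
  'bat' -> no
  'fig' -> no
Matching words: ['sun']
Count: 1

1


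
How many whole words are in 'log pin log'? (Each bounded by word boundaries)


Word boundaries (\b) mark the start/end of each word.
Text: 'log pin log'
Splitting by whitespace:
  Word 1: 'log'
  Word 2: 'pin'
  Word 3: 'log'
Total whole words: 3

3


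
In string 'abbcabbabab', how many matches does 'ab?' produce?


Pattern 'ab?' matches 'a' optionally followed by 'b'.
String: 'abbcabbabab'
Scanning left to right for 'a' then checking next char:
  Match 1: 'ab' (a followed by b)
  Match 2: 'ab' (a followed by b)
  Match 3: 'ab' (a followed by b)
  Match 4: 'ab' (a followed by b)
Total matches: 4

4


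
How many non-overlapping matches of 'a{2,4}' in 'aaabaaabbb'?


Pattern 'a{2,4}' matches between 2 and 4 consecutive a's (greedy).
String: 'aaabaaabbb'
Finding runs of a's and applying greedy matching:
  Run at pos 0: 'aaa' (length 3)
  Run at pos 4: 'aaa' (length 3)
Matches: ['aaa', 'aaa']
Count: 2

2


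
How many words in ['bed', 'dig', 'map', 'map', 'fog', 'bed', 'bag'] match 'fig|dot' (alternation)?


Alternation 'fig|dot' matches either 'fig' or 'dot'.
Checking each word:
  'bed' -> no
  'dig' -> no
  'map' -> no
  'map' -> no
  'fog' -> no
  'bed' -> no
  'bag' -> no
Matches: []
Count: 0

0


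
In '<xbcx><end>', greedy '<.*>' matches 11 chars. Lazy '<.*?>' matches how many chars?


Greedy '<.*>' tries to match as MUCH as possible.
Lazy '<.*?>' tries to match as LITTLE as possible.

String: '<xbcx><end>'
Greedy '<.*>' starts at first '<' and extends to the LAST '>': '<xbcx><end>' (11 chars)
Lazy '<.*?>' starts at first '<' and stops at the FIRST '>': '<xbcx>' (6 chars)

6


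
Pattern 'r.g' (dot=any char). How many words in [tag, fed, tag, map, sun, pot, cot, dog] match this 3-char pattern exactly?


Pattern 'r.g' means: starts with 'r', any single char, ends with 'g'.
Checking each word (must be exactly 3 chars):
  'tag' (len=3): no
  'fed' (len=3): no
  'tag' (len=3): no
  'map' (len=3): no
  'sun' (len=3): no
  'pot' (len=3): no
  'cot' (len=3): no
  'dog' (len=3): no
Matching words: []
Total: 0

0


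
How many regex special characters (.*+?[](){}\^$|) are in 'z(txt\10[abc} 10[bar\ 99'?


Regex special characters are: . * + ? [ ] ( ) { } \ ^ $ |
Scanning 'z(txt\10[abc} 10[bar\ 99':
  pos 1: '(' -> SPECIAL
  pos 5: '\' -> SPECIAL
  pos 8: '[' -> SPECIAL
  pos 12: '}' -> SPECIAL
  pos 16: '[' -> SPECIAL
  pos 20: '\' -> SPECIAL
Special chars found: ['(', '\\', '[', '}', '[', '\\']
Total: 6

6


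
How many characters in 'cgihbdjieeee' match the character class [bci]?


Character class [bci] matches any of: {b, c, i}
Scanning string 'cgihbdjieeee' character by character:
  pos 0: 'c' -> MATCH
  pos 1: 'g' -> no
  pos 2: 'i' -> MATCH
  pos 3: 'h' -> no
  pos 4: 'b' -> MATCH
  pos 5: 'd' -> no
  pos 6: 'j' -> no
  pos 7: 'i' -> MATCH
  pos 8: 'e' -> no
  pos 9: 'e' -> no
  pos 10: 'e' -> no
  pos 11: 'e' -> no
Total matches: 4

4


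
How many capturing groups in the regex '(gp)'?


To count capturing groups, count each '(' that starts a group.
Pattern: '(gp)'
Walking through the pattern:
  Position 0: '(' -> group #1
Total capturing groups: 1

1


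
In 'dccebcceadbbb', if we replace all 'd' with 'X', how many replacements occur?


re.sub('d', 'X', text) replaces every occurrence of 'd' with 'X'.
Text: 'dccebcceadbbb'
Scanning for 'd':
  pos 0: 'd' -> replacement #1
  pos 9: 'd' -> replacement #2
Total replacements: 2

2


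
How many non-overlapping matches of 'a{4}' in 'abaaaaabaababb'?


Pattern 'a{4}' matches exactly 4 consecutive a's (greedy, non-overlapping).
String: 'abaaaaabaababb'
Scanning for runs of a's:
  Run at pos 0: 'a' (length 1) -> 0 match(es)
  Run at pos 2: 'aaaaa' (length 5) -> 1 match(es)
  Run at pos 8: 'aa' (length 2) -> 0 match(es)
  Run at pos 11: 'a' (length 1) -> 0 match(es)
Matches found: ['aaaa']
Total: 1

1


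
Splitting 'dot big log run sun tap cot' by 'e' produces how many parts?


Splitting by 'e' breaks the string at each occurrence of the separator.
Text: 'dot big log run sun tap cot'
Parts after split:
  Part 1: 'dot big log run sun tap cot'
Total parts: 1

1


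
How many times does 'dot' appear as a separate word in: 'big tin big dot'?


Scanning each word for exact match 'dot':
  Word 1: 'big' -> no
  Word 2: 'tin' -> no
  Word 3: 'big' -> no
  Word 4: 'dot' -> MATCH
Total matches: 1

1


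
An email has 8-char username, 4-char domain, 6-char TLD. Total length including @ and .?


An email address has format: username@domain.tld
Username length: 8
'@' character: 1
Domain length: 4
'.' character: 1
TLD length: 6
Total = 8 + 1 + 4 + 1 + 6 = 20

20


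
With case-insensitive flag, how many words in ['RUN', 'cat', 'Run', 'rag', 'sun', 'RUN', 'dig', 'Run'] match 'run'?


Case-insensitive matching: compare each word's lowercase form to 'run'.
  'RUN' -> lower='run' -> MATCH
  'cat' -> lower='cat' -> no
  'Run' -> lower='run' -> MATCH
  'rag' -> lower='rag' -> no
  'sun' -> lower='sun' -> no
  'RUN' -> lower='run' -> MATCH
  'dig' -> lower='dig' -> no
  'Run' -> lower='run' -> MATCH
Matches: ['RUN', 'Run', 'RUN', 'Run']
Count: 4

4


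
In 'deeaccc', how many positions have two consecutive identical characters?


Looking for consecutive identical characters in 'deeaccc':
  pos 0-1: 'd' vs 'e' -> different
  pos 1-2: 'e' vs 'e' -> MATCH ('ee')
  pos 2-3: 'e' vs 'a' -> different
  pos 3-4: 'a' vs 'c' -> different
  pos 4-5: 'c' vs 'c' -> MATCH ('cc')
  pos 5-6: 'c' vs 'c' -> MATCH ('cc')
Consecutive identical pairs: ['ee', 'cc', 'cc']
Count: 3

3


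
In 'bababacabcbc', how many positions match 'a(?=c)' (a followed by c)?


Lookahead 'a(?=c)' matches 'a' only when followed by 'c'.
String: 'bababacabcbc'
Checking each position where char is 'a':
  pos 1: 'a' -> no (next='b')
  pos 3: 'a' -> no (next='b')
  pos 5: 'a' -> MATCH (next='c')
  pos 7: 'a' -> no (next='b')
Matching positions: [5]
Count: 1

1


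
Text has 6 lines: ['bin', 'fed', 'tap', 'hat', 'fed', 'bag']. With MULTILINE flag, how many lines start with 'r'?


With MULTILINE flag, ^ matches the start of each line.
Lines: ['bin', 'fed', 'tap', 'hat', 'fed', 'bag']
Checking which lines start with 'r':
  Line 1: 'bin' -> no
  Line 2: 'fed' -> no
  Line 3: 'tap' -> no
  Line 4: 'hat' -> no
  Line 5: 'fed' -> no
  Line 6: 'bag' -> no
Matching lines: []
Count: 0

0


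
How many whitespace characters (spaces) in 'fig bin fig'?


\s matches whitespace characters (spaces, tabs, etc.).
Text: 'fig bin fig'
This text has 3 words separated by spaces.
Number of spaces = number of words - 1 = 3 - 1 = 2

2


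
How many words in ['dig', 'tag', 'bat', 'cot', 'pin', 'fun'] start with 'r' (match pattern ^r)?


Pattern ^r anchors to start of word. Check which words begin with 'r':
  'dig' -> no
  'tag' -> no
  'bat' -> no
  'cot' -> no
  'pin' -> no
  'fun' -> no
Matching words: []
Count: 0

0


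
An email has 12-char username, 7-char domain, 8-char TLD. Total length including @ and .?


An email address has format: username@domain.tld
Username length: 12
'@' character: 1
Domain length: 7
'.' character: 1
TLD length: 8
Total = 12 + 1 + 7 + 1 + 8 = 29

29


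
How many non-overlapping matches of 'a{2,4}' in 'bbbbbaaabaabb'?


Pattern 'a{2,4}' matches between 2 and 4 consecutive a's (greedy).
String: 'bbbbbaaabaabb'
Finding runs of a's and applying greedy matching:
  Run at pos 5: 'aaa' (length 3)
  Run at pos 9: 'aa' (length 2)
Matches: ['aaa', 'aa']
Count: 2

2


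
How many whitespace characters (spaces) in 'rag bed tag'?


\s matches whitespace characters (spaces, tabs, etc.).
Text: 'rag bed tag'
This text has 3 words separated by spaces.
Number of spaces = number of words - 1 = 3 - 1 = 2

2


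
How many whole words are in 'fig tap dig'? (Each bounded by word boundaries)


Word boundaries (\b) mark the start/end of each word.
Text: 'fig tap dig'
Splitting by whitespace:
  Word 1: 'fig'
  Word 2: 'tap'
  Word 3: 'dig'
Total whole words: 3

3


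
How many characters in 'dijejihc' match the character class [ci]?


Character class [ci] matches any of: {c, i}
Scanning string 'dijejihc' character by character:
  pos 0: 'd' -> no
  pos 1: 'i' -> MATCH
  pos 2: 'j' -> no
  pos 3: 'e' -> no
  pos 4: 'j' -> no
  pos 5: 'i' -> MATCH
  pos 6: 'h' -> no
  pos 7: 'c' -> MATCH
Total matches: 3

3
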